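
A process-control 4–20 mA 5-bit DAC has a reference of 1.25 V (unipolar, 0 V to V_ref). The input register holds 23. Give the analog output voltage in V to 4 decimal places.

LSB = 1.25 V / 2^5 = 39.062 mV.
V_out = 0 + 23 × 0.0390625 V = 0.898438 V.

0.8984 V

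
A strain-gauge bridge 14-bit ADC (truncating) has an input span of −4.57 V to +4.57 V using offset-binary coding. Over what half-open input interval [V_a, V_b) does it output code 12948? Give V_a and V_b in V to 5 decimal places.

LSB = 9.14/2^14 = 0.558 mV.
V_a = V_low + 12948·LSB = 2.65319 V; V_b = V_low + 12949·LSB = 2.65375 V.

[2.65319 V, 2.65375 V)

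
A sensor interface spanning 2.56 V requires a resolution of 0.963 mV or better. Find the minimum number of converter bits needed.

12 bits

Number of steps required ≥ 2.56 V / 0.963 mV = 2658.36.
Need 2^N ≥ 2658.36; 2^11 = 2048, 2^12 = 4096.
Minimum N = 12.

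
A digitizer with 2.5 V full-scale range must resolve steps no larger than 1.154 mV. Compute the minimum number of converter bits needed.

Number of steps required ≥ 2.5 V / 1.154 mV = 2166.38.
Need 2^N ≥ 2166.38; 2^11 = 2048, 2^12 = 4096.
Minimum N = 12.

12 bits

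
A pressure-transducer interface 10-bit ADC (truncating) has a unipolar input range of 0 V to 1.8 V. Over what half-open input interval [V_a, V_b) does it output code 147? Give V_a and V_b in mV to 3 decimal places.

LSB = 1.8/2^10 = 1.758 mV.
V_a = V_low + 147·LSB = 0.258398 V; V_b = V_low + 148·LSB = 0.260156 V.

[258.398 mV, 260.156 mV)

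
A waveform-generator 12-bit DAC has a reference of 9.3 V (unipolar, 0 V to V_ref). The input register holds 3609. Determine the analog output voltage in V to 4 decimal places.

LSB = 9.3 V / 2^12 = 2.271 mV.
V_out = 0 + 3609 × 0.00227051 V = 8.19426 V.

8.1943 V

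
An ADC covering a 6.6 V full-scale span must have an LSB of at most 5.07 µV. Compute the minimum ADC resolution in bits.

Number of steps required ≥ 6.6 V / 5.07 µV = 1301775.15.
Need 2^N ≥ 1301775.15; 2^20 = 1048576, 2^21 = 2097152.
Minimum N = 21.

21 bits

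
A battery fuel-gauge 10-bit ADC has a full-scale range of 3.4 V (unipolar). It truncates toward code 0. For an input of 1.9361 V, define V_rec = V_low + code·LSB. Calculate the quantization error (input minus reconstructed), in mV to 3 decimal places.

Step size: 3.4 V ÷ 2^10 = 3.320 mV.
Scaled input = 583.1078 LSBs, so code = 583.
Reconstructed: 1.9357422 V.
Error = 1.9361 − 1.9357422 = 0.000357813 V = 0.358 mV.

0.358 mV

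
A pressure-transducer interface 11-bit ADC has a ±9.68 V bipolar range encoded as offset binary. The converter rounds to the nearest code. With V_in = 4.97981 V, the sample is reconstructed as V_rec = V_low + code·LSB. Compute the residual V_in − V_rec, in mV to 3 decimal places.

LSB = 19.36/2^11 = 9.453 mV.
(V_in − V_low)/LSB = (4.97981 − (−9.68))/0.00945312 = 1550.7898 → code 1551 (round).
Code 1551 maps back to (−9.68) + 1551×0.00945312 V = 4.9817969 V.
V_in − V_rec = -0.00198687 V = -1.987 mV.

-1.987 mV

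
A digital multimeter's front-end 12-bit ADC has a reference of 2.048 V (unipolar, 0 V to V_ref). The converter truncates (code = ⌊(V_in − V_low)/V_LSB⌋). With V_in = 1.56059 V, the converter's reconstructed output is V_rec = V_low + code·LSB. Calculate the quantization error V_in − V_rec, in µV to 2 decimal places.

Step size: 2.048 V ÷ 2^12 = 0.500 mV.
Scaled input = 3121.1800 LSBs, so code = 3121.
Reconstructed: 1.5605 V.
Error = 1.56059 − 1.5605 = 9e-05 V = 90.00 µV.

90.00 µV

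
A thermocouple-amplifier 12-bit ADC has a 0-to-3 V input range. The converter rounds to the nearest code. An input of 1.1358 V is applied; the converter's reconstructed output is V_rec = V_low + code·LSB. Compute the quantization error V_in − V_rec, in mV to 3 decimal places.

-0.186 mV

Step size: 3 V ÷ 2^12 = 0.732 mV.
Scaled input = 1550.7456 LSBs, so code = 1551.
V_rec = 0 + 1551·0.000732422 = 1.1359863 V.
V_in − V_rec = -0.000186328 V = -0.186 mV.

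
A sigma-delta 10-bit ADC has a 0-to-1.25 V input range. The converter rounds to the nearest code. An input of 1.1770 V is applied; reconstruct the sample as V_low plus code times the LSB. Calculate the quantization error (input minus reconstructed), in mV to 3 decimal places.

Step size: 1.25 V ÷ 2^10 = 1.221 mV.
Scaled input = 964.1984 LSBs, so code = 964.
V_rec = 0 + 964·0.0012207 = 1.1767578 V.
Error = 1.1770 − 1.1767578 = 0.000242187 V = 0.242 mV.

0.242 mV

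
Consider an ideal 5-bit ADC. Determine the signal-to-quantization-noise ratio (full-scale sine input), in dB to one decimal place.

SNR ≈ 6.02·N + 1.76 dB = 6.02·5 + 1.76 = 31.86 dB.

31.9 dB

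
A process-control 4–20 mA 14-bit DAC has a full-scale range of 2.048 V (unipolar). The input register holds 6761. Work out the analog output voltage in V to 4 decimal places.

LSB = 2.048 V / 2^14 = 125.00 µV.
V_out = 0 + 6761 × 0.000125 V = 0.845125 V.

0.8451 V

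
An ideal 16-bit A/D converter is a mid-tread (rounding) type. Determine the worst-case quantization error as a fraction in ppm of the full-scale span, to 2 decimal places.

Rounding → worst-case error = ½ LSB = V_FS/2^17, so 1e+06/131072 = 7.62939 ppm of full scale.

7.63 ppm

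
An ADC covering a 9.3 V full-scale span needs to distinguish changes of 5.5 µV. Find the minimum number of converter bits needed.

21 bits

Number of steps required ≥ 9.3 V / 5.5 µV = 1690909.09.
Need 2^N ≥ 1690909.09; 2^20 = 1048576, 2^21 = 2097152.
Minimum N = 21.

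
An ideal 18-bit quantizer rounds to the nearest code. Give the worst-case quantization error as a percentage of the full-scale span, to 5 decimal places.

Rounding → worst-case error = ½ LSB = V_FS/2^19, so 100/524288 = 0.000190735 % of full scale.

0.00019 %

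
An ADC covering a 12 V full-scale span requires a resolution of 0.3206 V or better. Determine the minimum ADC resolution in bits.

6 bits

Number of steps required ≥ 12 V / 0.3206 V = 37.43.
Need 2^N ≥ 37.43; 2^5 = 32, 2^6 = 64.
Minimum N = 6.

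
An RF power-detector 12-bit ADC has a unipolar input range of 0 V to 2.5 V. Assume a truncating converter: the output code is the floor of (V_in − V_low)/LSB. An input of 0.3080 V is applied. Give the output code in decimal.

code 504

With 4096 levels over 2.5 V, one step is 0.610 mV.
(V_in − V_low)/LSB = (0.3080 − 0) / 0.000610352 = 504.627.
So the output code is 504.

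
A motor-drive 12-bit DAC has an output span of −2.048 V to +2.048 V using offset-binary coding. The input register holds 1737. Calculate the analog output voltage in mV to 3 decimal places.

-311.000 mV

LSB = 4.096 V / 2^12 = 1.000 mV.
V_out = (−2.048) + 1737 × 0.001 V = -0.311 V.
= -311.000 mV.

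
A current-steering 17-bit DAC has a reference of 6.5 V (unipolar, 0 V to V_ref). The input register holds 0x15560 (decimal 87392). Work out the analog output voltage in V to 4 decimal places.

4.3339 V

LSB = 6.5 V / 2^17 = 49.59 µV.
Code 0x15560 = 87392 decimal.
V_out = 0 + 87392 × 4.95911e-05 V = 4.33386 V.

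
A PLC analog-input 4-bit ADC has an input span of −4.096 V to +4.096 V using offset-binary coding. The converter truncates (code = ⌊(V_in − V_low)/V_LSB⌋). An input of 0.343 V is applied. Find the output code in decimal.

code 8

Full-scale span = 8.192 V; LSB = 8.192/2^4 = 0.5120 V.
Input sits at 8.670 steps above V_low.
Floor → code 8.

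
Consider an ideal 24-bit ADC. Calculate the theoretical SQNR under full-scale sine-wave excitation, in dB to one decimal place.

146.2 dB

SNR ≈ 6.02·N + 1.76 dB = 6.02·24 + 1.76 = 146.24 dB.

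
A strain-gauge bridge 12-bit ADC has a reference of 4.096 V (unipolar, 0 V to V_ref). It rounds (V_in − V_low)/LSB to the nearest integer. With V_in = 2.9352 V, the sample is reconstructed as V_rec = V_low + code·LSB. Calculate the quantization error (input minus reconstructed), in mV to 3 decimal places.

LSB = 4.096/2^12 = 1.000 mV.
(V_in − V_low)/LSB = (2.9352 − 0)/0.001 = 2935.2000 → code 2935 (round).
Code 2935 maps back to 0 + 2935×0.001 V = 2.935 V.
Difference: 0.0002 V → 0.200 mV.

0.200 mV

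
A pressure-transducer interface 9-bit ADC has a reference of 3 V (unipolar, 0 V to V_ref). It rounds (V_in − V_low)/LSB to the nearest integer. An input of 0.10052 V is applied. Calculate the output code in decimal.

LSB = 3 V / 512 = 5.859 mV.
(V_in − V_low)/LSB = (0.10052 − 0) / 0.00585938 = 17.155.
round(17.155) = 17.

code 17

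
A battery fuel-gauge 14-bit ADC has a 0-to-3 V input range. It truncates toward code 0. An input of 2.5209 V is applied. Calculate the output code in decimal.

code 13767

Full-scale span = 3 V; LSB = 3/2^14 = 183.11 µV.
(2.5209 − 0) / 0.000183105 = 13767.475 LSBs.
Floor → code 13767.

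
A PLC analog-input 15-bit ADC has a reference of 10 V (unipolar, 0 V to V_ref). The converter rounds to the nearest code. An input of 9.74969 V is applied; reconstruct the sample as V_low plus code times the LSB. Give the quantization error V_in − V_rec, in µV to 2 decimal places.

LSB = 10/2^15 = 305.18 µV.
(V_in − V_low)/LSB = (9.74969 − 0)/0.000305176 = 31947.7842 → code 31948 (round).
V_rec = 0 + 31948·0.000305176 = 9.7497559 V.
Error = 9.74969 − 9.7497559 = -6.58594e-05 V = -65.86 µV.

-65.86 µV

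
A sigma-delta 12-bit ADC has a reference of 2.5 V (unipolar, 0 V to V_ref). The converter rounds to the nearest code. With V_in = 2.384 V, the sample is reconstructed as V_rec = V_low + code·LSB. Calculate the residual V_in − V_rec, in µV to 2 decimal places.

Step size: 2.5 V ÷ 2^12 = 0.610 mV.
(2.384 − 0)/0.000610352 = 3905.9456; round gives code 3906.
Code 3906 maps back to 0 + 3906×0.000610352 V = 2.3840332 V.
Difference: -3.32031e-05 V → -33.20 µV.

-33.20 µV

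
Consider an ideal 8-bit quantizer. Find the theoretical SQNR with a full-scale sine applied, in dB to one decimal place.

SNR ≈ 6.02·N + 1.76 dB = 6.02·8 + 1.76 = 49.92 dB.

49.9 dB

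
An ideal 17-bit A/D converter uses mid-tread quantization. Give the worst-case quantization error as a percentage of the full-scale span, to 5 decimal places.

0.00038 %

Rounding → worst-case error = ½ LSB = V_FS/2^18, so 100/262144 = 0.00038147 % of full scale.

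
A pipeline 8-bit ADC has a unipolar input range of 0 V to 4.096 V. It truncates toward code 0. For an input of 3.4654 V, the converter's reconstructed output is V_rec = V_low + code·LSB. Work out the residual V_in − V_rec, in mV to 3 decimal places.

9.400 mV

Step size: 4.096 V ÷ 2^8 = 16.000 mV.
(V_in − V_low)/LSB = (3.4654 − 0)/0.016 = 216.5875 → code 216 (floor).
V_rec = 0 + 216·0.016 = 3.456 V.
Difference: 0.0094 V → 9.400 mV.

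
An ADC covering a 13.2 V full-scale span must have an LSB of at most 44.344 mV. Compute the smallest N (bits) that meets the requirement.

9 bits

Number of steps required ≥ 13.2 V / 44.344 mV = 297.67.
Need 2^N ≥ 297.67; 2^8 = 256, 2^9 = 512.
Minimum N = 9.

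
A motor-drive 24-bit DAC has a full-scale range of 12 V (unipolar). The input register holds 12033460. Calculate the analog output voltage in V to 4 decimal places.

8.6070 V

LSB = 12 V / 2^24 = 0.72 µV.
V_out = 0 + 12033460 × 7.15256e-07 V = 8.607 V.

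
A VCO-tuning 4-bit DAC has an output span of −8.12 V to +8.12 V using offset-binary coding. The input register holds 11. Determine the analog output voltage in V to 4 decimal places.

LSB = 16.24 V / 2^4 = 1.0150 V.
V_out = (−8.12) + 11 × 1.015 V = 3.045 V.

3.0450 V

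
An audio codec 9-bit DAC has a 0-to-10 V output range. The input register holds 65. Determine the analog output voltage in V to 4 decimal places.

LSB = 10 V / 2^9 = 19.531 mV.
V_out = 0 + 65 × 0.0195312 V = 1.26953 V.

1.2695 V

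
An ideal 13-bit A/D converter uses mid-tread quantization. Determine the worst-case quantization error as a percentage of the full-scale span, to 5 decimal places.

Rounding → worst-case error = ½ LSB = V_FS/2^14, so 100/16384 = 0.00610352 % of full scale.

0.00610 %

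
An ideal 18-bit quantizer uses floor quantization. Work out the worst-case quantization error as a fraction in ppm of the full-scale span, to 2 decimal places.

3.81 ppm

Truncating → worst-case error = 1 LSB = V_FS/2^18, so 1e+06/262144 = 3.8147 ppm of full scale.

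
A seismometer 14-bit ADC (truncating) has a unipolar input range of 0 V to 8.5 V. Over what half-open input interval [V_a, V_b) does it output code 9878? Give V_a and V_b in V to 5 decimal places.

LSB = 8.5/2^14 = 0.519 mV.
V_a = V_low + 9878·LSB = 5.12469 V; V_b = V_low + 9879·LSB = 5.12521 V.

[5.12469 V, 5.12521 V)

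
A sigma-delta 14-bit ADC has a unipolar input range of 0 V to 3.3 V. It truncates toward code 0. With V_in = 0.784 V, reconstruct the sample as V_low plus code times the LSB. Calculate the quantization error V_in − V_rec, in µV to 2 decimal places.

88.87 µV

LSB = 3.3/2^14 = 201.42 µV.
(0.784 − 0)/0.000201416 = 3892.4412; ⌊·⌋ gives code 3892.
Code 3892 maps back to 0 + 3892×0.000201416 V = 0.78391113 V.
V_in − V_rec = 8.88672e-05 V = 88.87 µV.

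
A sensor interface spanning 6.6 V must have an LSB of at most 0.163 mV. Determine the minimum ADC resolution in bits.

Number of steps required ≥ 6.6 V / 0.163 mV = 40490.80.
Need 2^N ≥ 40490.80; 2^15 = 32768, 2^16 = 65536.
Minimum N = 16.

16 bits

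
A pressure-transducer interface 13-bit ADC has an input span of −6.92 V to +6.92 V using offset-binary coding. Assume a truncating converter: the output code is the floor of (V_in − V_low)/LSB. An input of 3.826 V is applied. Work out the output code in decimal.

code 6360

Full-scale span = 13.84 V; LSB = 13.84/2^13 = 1.689 mV.
Input sits at 6360.638 steps above V_low.
So the output code is 6360.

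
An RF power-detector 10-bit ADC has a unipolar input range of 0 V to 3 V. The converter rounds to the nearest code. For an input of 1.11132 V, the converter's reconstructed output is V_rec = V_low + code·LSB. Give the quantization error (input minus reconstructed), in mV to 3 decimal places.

LSB = 3/2^10 = 2.930 mV.
(1.11132 − 0)/0.00292969 = 379.3306; round gives code 379.
Code 379 maps back to 0 + 379×0.00292969 V = 1.1103516 V.
Error = 1.11132 − 1.1103516 = 0.000968438 V = 0.968 mV.

0.968 mV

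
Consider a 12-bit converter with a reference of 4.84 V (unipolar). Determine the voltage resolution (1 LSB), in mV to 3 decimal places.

Full-scale span = 4.84 V.
LSB = 4.84 / 2^12 = 4.84 / 4096 = 0.00118164 V = 1.182 mV.

1.182 mV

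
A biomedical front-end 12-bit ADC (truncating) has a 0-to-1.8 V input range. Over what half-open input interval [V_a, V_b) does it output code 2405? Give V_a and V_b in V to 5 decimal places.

LSB = 1.8/2^12 = 439.45 µV.
V_a = V_low + 2405·LSB = 1.05688 V; V_b = V_low + 2406·LSB = 1.05732 V.

[1.05688 V, 1.05732 V)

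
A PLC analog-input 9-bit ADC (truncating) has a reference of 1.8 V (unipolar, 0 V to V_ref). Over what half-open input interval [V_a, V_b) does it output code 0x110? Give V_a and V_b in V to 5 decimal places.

LSB = 1.8/2^9 = 3.516 mV.
Code 0x110 = 272 decimal.
V_a = V_low + 272·LSB = 0.95625 V; V_b = V_low + 273·LSB = 0.959766 V.

[0.95625 V, 0.95977 V)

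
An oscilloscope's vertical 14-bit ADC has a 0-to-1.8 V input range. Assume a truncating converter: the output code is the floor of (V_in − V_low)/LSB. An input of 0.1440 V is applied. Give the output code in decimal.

code 1310

LSB = 1.8 V / 16384 = 109.86 µV.
Input sits at 1310.720 steps above V_low.
⌊·⌋(1310.720) = 1310.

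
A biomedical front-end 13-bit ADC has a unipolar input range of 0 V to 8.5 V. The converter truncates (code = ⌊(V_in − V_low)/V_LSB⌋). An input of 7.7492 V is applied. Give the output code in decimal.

code 7468

LSB = 8.5 V / 8192 = 1.038 mV.
(7.7492 − 0) / 0.0010376 = 7468.405 LSBs.
⌊·⌋(7468.405) = 7468.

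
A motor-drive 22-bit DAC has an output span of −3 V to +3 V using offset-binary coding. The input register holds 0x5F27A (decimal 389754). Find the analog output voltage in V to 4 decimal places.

LSB = 6 V / 2^22 = 1.43 µV.
Code 0x5F27A = 389754 decimal.
V_out = (−3) + 389754 × 1.43051e-06 V = -2.44245 V.

-2.4425 V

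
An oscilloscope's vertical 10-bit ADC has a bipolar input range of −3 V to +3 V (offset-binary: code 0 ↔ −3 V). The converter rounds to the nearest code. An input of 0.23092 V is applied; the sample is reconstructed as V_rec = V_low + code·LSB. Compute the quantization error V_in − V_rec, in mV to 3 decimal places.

Step size: 6 V ÷ 2^10 = 5.859 mV.
(0.23092 − (−3))/0.00585938 = 551.4103; round gives code 551.
Reconstructed: 0.22851562 V.
Error = 0.23092 − 0.22851562 = 0.00240437 V = 2.404 mV.

2.404 mV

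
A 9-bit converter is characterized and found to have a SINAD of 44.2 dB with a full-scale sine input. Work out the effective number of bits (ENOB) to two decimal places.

7.05 bits

ENOB = (SINAD − 1.76) / 6.02 = (44.2 − 1.76)/6.02 = 7.050.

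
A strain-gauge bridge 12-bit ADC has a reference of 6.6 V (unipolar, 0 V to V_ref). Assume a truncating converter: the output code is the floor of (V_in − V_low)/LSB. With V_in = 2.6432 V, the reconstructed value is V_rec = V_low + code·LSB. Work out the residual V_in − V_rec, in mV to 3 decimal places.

One LSB is 6.6 V / 4096 = 1.611 mV.
(V_in − V_low)/LSB = (2.6432 − 0)/0.00161133 = 1640.3859 → code 1640 (floor).
Code 1640 maps back to 0 + 1640×0.00161133 V = 2.6425781 V.
Error = 2.6432 − 2.6425781 = 0.000621875 V = 0.622 mV.

0.622 mV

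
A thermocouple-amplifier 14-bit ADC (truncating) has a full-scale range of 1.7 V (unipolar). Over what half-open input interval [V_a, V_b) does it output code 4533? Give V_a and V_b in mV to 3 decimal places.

LSB = 1.7/2^14 = 103.76 µV.
V_a = V_low + 4533·LSB = 0.470343 V; V_b = V_low + 4534·LSB = 0.470447 V.

[470.343 mV, 470.447 mV)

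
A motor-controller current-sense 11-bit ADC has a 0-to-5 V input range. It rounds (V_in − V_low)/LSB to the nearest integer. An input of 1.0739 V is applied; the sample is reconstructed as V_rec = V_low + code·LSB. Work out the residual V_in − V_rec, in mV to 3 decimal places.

-0.319 mV

One LSB is 5 V / 2048 = 2.441 mV.
(1.0739 − 0)/0.00244141 = 439.8694; round gives code 440.
Reconstructed: 1.0742188 V.
Error = 1.0739 − 1.0742188 = -0.00031875 V = -0.319 mV.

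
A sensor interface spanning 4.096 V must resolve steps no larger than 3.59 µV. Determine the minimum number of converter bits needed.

Number of steps required ≥ 4.096 V / 3.59 µV = 1140947.08.
Need 2^N ≥ 1140947.08; 2^20 = 1048576, 2^21 = 2097152.
Minimum N = 21.

21 bits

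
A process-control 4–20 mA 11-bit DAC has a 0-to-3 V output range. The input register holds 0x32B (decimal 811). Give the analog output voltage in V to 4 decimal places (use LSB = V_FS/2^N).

1.1880 V

LSB = 3 V / 2^11 = 1.465 mV.
Code 0x32B = 811 decimal.
V_out = 0 + 811 × 0.00146484 V = 1.18799 V.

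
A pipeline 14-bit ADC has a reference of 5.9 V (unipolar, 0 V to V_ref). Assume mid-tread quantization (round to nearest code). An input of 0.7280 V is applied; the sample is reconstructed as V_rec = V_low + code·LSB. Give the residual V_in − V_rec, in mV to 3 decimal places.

LSB = 5.9/2^14 = 360.11 µV.
(0.7280 − 0)/0.000360107 = 2021.6190; round gives code 2022.
Reconstructed: 0.72813721 V.
Error = 0.7280 − 0.72813721 = -0.000137207 V = -0.137 mV.

-0.137 mV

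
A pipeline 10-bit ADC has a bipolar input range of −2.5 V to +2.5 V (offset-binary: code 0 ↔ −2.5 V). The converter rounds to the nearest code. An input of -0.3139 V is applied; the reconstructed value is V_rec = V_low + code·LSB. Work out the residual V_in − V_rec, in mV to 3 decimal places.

LSB = 5/2^10 = 4.883 mV.
Scaled input = 447.7133 LSBs, so code = 448.
Code 448 maps back to (−2.5) + 448×0.00488281 V = -0.3125 V.
Difference: -0.0014 V → -1.400 mV.

-1.400 mV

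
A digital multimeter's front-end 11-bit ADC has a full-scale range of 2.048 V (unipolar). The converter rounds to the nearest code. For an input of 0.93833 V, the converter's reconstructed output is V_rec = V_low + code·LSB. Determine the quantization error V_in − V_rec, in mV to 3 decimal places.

One LSB is 2.048 V / 2048 = 1.000 mV.
Scaled input = 938.3300 LSBs, so code = 938.
Code 938 maps back to 0 + 938×0.001 V = 0.938 V.
Difference: 0.00033 V → 0.330 mV.

0.330 mV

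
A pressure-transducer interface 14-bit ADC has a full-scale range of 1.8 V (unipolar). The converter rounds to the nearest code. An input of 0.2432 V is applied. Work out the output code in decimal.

code 2214

Full-scale span = 1.8 V; LSB = 1.8/2^14 = 109.86 µV.
(0.2432 − 0) / 0.000109863 = 2213.660 LSBs.
Round → code 2214.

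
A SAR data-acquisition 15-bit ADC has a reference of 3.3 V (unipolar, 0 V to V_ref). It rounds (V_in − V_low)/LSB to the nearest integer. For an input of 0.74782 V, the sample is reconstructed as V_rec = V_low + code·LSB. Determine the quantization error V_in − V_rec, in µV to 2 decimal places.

One LSB is 3.3 V / 32768 = 100.71 µV.
(V_in − V_low)/LSB = (0.74782 − 0)/0.000100708 = 7425.6260 → code 7426 (round).
Reconstructed: 0.74785767 V.
Error = 0.74782 − 0.74785767 = -3.7666e-05 V = -37.67 µV.

-37.67 µV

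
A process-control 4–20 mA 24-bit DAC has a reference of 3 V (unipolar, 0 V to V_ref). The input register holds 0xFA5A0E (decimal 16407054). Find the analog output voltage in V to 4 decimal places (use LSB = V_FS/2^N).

LSB = 3 V / 2^24 = 0.18 µV.
Code 0xFA5A0E = 16407054 decimal.
V_out = 0 + 16407054 × 1.78814e-07 V = 2.93381 V.

2.9338 V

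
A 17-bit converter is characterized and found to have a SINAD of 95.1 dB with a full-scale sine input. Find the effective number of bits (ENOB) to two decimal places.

15.50 bits

ENOB = (SINAD − 1.76) / 6.02 = (95.1 − 1.76)/6.02 = 15.505.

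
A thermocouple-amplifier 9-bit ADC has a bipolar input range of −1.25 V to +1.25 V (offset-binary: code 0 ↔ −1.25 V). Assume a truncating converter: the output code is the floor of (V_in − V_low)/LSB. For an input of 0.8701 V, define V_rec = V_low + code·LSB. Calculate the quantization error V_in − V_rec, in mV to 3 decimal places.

0.959 mV

LSB = 2.5/2^9 = 4.883 mV.
(0.8701 − (−1.25))/0.00488281 = 434.1965; ⌊·⌋ gives code 434.
V_rec = (−1.25) + 434·0.00488281 = 0.86914062 V.
Difference: 0.000959375 V → 0.959 mV.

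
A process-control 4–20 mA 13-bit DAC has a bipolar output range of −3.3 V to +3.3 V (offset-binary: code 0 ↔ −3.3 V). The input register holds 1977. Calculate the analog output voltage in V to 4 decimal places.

-1.7072 V

LSB = 6.6 V / 2^13 = 0.806 mV.
V_out = (−3.3) + 1977 × 0.000805664 V = -1.7072 V.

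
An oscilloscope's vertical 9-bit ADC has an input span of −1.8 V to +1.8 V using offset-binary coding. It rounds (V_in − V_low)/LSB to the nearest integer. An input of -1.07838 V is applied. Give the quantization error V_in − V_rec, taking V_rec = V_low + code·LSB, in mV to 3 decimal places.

-2.599 mV

LSB = 3.6/2^9 = 7.031 mV.
(V_in − V_low)/LSB = (-1.07838 − (−1.8))/0.00703125 = 102.6304 → code 103 (round).
Reconstructed: -1.0757812 V.
Error = -1.07838 − (−1.0757812) = -0.00259875 V = -2.599 mV.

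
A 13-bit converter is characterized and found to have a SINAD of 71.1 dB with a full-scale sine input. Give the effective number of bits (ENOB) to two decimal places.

ENOB = (SINAD − 1.76) / 6.02 = (71.1 − 1.76)/6.02 = 11.518.

11.52 bits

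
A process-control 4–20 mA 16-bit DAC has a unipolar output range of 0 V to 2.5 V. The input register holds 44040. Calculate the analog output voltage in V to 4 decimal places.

LSB = 2.5 V / 2^16 = 38.15 µV.
V_out = 0 + 44040 × 3.8147e-05 V = 1.67999 V.

1.6800 V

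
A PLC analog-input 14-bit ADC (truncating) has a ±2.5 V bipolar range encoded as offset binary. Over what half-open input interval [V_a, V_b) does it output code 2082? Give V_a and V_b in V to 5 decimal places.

LSB = 5/2^14 = 305.18 µV.
V_a = V_low + 2082·LSB = -1.86462 V; V_b = V_low + 2083·LSB = -1.86432 V.

[-1.86462 V, -1.86432 V)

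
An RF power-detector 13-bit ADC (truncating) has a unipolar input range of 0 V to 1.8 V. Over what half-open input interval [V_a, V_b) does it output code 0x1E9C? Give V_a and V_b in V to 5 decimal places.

[1.72178 V, 1.72200 V)

LSB = 1.8/2^13 = 219.73 µV.
Code 0x1E9C = 7836 decimal.
V_a = V_low + 7836·LSB = 1.72178 V; V_b = V_low + 7837·LSB = 1.722 V.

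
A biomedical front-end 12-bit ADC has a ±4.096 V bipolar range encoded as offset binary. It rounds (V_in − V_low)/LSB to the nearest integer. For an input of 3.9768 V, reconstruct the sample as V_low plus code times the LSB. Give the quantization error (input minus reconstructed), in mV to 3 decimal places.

Step size: 8.192 V ÷ 2^12 = 2.000 mV.
(3.9768 − (−4.096))/0.002 = 4036.4000; round gives code 4036.
V_rec = (−4.096) + 4036·0.002 = 3.976 V.
Error = 3.9768 − 3.976 = 0.0008 V = 0.800 mV.

0.800 mV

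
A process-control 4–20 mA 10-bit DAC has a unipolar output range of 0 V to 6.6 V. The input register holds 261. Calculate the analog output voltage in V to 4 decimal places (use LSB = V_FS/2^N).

LSB = 6.6 V / 2^10 = 6.445 mV.
V_out = 0 + 261 × 0.00644531 V = 1.68223 V.

1.6822 V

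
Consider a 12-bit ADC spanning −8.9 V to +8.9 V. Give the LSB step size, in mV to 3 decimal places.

4.346 mV

Full-scale span = 17.8 V.
LSB = 17.8 / 2^12 = 17.8 / 4096 = 0.0043457 V = 4.346 mV.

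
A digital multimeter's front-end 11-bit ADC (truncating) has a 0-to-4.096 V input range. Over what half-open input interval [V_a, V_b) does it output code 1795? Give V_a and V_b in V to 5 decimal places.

[3.59000 V, 3.59200 V)

LSB = 4.096/2^11 = 2.000 mV.
V_a = V_low + 1795·LSB = 3.59 V; V_b = V_low + 1796·LSB = 3.592 V.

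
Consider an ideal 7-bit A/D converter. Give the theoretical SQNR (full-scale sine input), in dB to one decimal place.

43.9 dB

SNR ≈ 6.02·N + 1.76 dB = 6.02·7 + 1.76 = 43.90 dB.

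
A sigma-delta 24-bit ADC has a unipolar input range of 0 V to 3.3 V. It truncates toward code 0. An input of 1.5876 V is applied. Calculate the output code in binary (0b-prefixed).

code 0b11110110010100011000110 (decimal 8071366)

LSB = 3.3 V / 16777216 = 0.20 µV.
(1.5876 − 0) / 1.96695e-07 = 8071366.097 LSBs.
So the output code is 8071366.
In binary (0b-prefixed): 0b11110110010100011000110.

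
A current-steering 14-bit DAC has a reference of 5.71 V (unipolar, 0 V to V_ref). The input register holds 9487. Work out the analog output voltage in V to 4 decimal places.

LSB = 5.71 V / 2^14 = 348.51 µV.
V_out = 0 + 9487 × 0.000348511 V = 3.30632 V.

3.3063 V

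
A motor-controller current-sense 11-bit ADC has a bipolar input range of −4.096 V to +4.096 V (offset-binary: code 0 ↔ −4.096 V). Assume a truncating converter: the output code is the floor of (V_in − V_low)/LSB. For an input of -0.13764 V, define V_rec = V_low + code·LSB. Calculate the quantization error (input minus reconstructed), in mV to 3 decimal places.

One LSB is 8.192 V / 2048 = 4.000 mV.
(-0.13764 − (−4.096))/0.004 = 989.5900; ⌊·⌋ gives code 989.
Code 989 maps back to (−4.096) + 989×0.004 V = -0.14 V.
Error = -0.13764 − (−0.14) = 0.00236 V = 2.360 mV.

2.360 mV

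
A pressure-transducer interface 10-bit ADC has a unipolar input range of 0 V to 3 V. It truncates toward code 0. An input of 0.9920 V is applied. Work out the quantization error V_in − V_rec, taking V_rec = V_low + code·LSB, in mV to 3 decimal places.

Step size: 3 V ÷ 2^10 = 2.930 mV.
Scaled input = 338.6027 LSBs, so code = 338.
Reconstructed: 0.99023438 V.
Difference: 0.00176563 V → 1.766 mV.

1.766 mV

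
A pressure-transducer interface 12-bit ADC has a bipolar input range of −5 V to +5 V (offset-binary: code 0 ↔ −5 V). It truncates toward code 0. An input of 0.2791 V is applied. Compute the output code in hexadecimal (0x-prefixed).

code 0x872 (decimal 2162)

LSB = 10 V / 4096 = 2.441 mV.
Input sits at 2162.319 steps above V_low.
⌊·⌋(2162.319) = 2162.
In hexadecimal (0x-prefixed): 0x872.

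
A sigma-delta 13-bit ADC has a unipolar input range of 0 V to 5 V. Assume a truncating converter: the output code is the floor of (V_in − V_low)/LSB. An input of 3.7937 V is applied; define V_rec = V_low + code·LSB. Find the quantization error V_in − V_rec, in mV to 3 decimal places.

Step size: 5 V ÷ 2^13 = 0.610 mV.
Scaled input = 6215.5981 LSBs, so code = 6215.
Code 6215 maps back to 0 + 6215×0.000610352 V = 3.793335 V.
Difference: 0.000365039 V → 0.365 mV.

0.365 mV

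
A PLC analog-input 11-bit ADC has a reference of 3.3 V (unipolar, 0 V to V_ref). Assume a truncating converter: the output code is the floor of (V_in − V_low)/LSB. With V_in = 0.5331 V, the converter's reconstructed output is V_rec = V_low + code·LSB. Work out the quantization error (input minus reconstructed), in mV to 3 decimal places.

LSB = 3.3/2^11 = 1.611 mV.
(0.5331 − 0)/0.00161133 = 330.8451; ⌊·⌋ gives code 330.
Reconstructed: 0.53173828 V.
Error = 0.5331 − 0.53173828 = 0.00136172 V = 1.362 mV.

1.362 mV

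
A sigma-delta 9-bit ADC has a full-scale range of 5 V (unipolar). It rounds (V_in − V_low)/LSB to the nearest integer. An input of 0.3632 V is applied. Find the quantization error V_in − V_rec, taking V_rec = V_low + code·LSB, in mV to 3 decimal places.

One LSB is 5 V / 512 = 9.766 mV.
(0.3632 − 0)/0.00976562 = 37.1917; round gives code 37.
V_rec = 0 + 37·0.00976562 = 0.36132812 V.
V_in − V_rec = 0.00187188 V = 1.872 mV.

1.872 mV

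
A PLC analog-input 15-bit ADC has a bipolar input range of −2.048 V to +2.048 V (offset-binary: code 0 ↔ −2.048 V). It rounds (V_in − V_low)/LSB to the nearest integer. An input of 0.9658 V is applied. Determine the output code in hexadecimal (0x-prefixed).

code 0x5E2E (decimal 24110)

LSB = 4.096 V / 32768 = 125.00 µV.
(0.9658 − (−2.048)) / 0.000125 = 24110.400 LSBs.
So the output code is 24110.
In hexadecimal (0x-prefixed): 0x5E2E.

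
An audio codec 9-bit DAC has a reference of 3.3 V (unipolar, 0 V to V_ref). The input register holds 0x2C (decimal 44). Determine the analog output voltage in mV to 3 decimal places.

LSB = 3.3 V / 2^9 = 6.445 mV.
Code 0x2C = 44 decimal.
V_out = 0 + 44 × 0.00644531 V = 0.283594 V.
= 283.594 mV.

283.594 mV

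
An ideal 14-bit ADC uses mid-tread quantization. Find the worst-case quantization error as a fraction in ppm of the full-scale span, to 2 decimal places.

30.52 ppm

Rounding → worst-case error = ½ LSB = V_FS/2^15, so 1e+06/32768 = 30.5176 ppm of full scale.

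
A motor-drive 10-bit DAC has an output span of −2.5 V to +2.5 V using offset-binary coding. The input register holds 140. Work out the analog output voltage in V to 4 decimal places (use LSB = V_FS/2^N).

-1.8164 V

LSB = 5 V / 2^10 = 4.883 mV.
V_out = (−2.5) + 140 × 0.00488281 V = -1.81641 V.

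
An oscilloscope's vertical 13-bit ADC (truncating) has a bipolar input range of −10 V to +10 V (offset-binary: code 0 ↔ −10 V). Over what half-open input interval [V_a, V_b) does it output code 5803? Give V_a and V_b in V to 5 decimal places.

[4.16748 V, 4.16992 V)

LSB = 20/2^13 = 2.441 mV.
V_a = V_low + 5803·LSB = 4.16748 V; V_b = V_low + 5804·LSB = 4.16992 V.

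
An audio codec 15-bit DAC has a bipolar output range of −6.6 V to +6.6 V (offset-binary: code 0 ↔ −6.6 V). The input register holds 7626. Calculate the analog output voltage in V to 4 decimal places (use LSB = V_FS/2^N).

LSB = 13.2 V / 2^15 = 402.83 µV.
V_out = (−6.6) + 7626 × 0.000402832 V = -3.528 V.

-3.5280 V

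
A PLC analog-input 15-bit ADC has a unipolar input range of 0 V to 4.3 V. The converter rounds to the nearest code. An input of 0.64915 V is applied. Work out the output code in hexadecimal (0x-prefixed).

With 32768 levels over 4.3 V, one step is 131.23 µV.
Input sits at 4946.825 steps above V_low.
round(4946.825) = 4947.
In hexadecimal (0x-prefixed): 0x1353.

code 0x1353 (decimal 4947)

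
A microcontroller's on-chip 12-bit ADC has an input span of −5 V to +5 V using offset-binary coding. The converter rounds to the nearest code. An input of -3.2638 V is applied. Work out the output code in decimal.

code 711

Full-scale span = 10 V; LSB = 10/2^12 = 2.441 mV.
(V_in − V_low)/LSB = (-3.2638 − (−5)) / 0.00244141 = 711.148.
So the output code is 711.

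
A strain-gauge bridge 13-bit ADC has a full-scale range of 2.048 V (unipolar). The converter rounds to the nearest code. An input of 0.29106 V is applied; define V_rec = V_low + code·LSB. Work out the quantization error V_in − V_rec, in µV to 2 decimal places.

60.00 µV

Step size: 2.048 V ÷ 2^13 = 250.00 µV.
(0.29106 − 0)/0.00025 = 1164.2400; round gives code 1164.
Reconstructed: 0.291 V.
Error = 0.29106 − 0.291 = 6e-05 V = 60.00 µV.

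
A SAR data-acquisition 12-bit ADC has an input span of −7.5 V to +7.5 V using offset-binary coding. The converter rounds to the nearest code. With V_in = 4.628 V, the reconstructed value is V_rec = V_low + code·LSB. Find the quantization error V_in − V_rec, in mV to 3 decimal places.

-0.906 mV

Step size: 15 V ÷ 2^12 = 3.662 mV.
(4.628 − (−7.5))/0.00366211 = 3311.7525; round gives code 3312.
Reconstructed: 4.6289062 V.
V_in − V_rec = -0.00090625 V = -0.906 mV.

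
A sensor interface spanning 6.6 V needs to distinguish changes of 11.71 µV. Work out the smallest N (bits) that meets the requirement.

Number of steps required ≥ 6.6 V / 11.71 µV = 563620.84.
Need 2^N ≥ 563620.84; 2^19 = 524288, 2^20 = 1048576.
Minimum N = 20.

20 bits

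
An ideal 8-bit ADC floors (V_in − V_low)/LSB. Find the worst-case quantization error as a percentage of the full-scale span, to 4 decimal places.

Truncating → worst-case error = 1 LSB = V_FS/2^8, so 100/256 = 0.390625 % of full scale.

0.3906 %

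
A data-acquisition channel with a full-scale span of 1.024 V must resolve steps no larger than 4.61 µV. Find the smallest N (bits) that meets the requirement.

Number of steps required ≥ 1.024 V / 4.61 µV = 222125.81.
Need 2^N ≥ 222125.81; 2^17 = 131072, 2^18 = 262144.
Minimum N = 18.

18 bits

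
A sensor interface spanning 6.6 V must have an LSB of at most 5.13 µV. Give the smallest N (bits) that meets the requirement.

Number of steps required ≥ 6.6 V / 5.13 µV = 1286549.71.
Need 2^N ≥ 1286549.71; 2^20 = 1048576, 2^21 = 2097152.
Minimum N = 21.

21 bits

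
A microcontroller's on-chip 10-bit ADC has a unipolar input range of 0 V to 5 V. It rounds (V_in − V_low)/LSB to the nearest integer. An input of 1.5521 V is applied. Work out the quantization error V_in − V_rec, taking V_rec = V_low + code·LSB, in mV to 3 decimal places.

LSB = 5/2^10 = 4.883 mV.
Scaled input = 317.8701 LSBs, so code = 318.
Reconstructed: 1.5527344 V.
Error = 1.5521 − 1.5527344 = -0.000634375 V = -0.634 mV.

-0.634 mV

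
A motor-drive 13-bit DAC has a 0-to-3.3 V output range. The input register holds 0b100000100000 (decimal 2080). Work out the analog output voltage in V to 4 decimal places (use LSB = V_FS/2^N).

0.8379 V

LSB = 3.3 V / 2^13 = 402.83 µV.
Code 0b100000100000 = 2080 decimal.
V_out = 0 + 2080 × 0.000402832 V = 0.837891 V.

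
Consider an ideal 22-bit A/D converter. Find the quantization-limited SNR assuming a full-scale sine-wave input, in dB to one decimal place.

SNR ≈ 6.02·N + 1.76 dB = 6.02·22 + 1.76 = 134.20 dB.

134.2 dB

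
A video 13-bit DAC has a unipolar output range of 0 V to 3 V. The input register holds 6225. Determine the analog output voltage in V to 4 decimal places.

LSB = 3 V / 2^13 = 366.21 µV.
V_out = 0 + 6225 × 0.000366211 V = 2.27966 V.

2.2797 V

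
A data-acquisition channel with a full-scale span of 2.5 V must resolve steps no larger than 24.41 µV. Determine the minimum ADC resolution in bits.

17 bits

Number of steps required ≥ 2.5 V / 24.41 µV = 102417.04.
Need 2^N ≥ 102417.04; 2^16 = 65536, 2^17 = 131072.
Minimum N = 17.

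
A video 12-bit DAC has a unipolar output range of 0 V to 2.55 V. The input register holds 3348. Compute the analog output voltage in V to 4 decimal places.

2.0843 V

LSB = 2.55 V / 2^12 = 0.623 mV.
V_out = 0 + 3348 × 0.000622559 V = 2.08433 V.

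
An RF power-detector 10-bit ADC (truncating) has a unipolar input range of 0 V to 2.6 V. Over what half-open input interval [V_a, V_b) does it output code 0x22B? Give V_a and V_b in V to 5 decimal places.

[1.40918 V, 1.41172 V)

LSB = 2.6/2^10 = 2.539 mV.
Code 0x22B = 555 decimal.
V_a = V_low + 555·LSB = 1.40918 V; V_b = V_low + 556·LSB = 1.41172 V.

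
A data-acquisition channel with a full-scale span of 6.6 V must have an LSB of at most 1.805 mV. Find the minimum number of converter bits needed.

Number of steps required ≥ 6.6 V / 1.805 mV = 3656.51.
Need 2^N ≥ 3656.51; 2^11 = 2048, 2^12 = 4096.
Minimum N = 12.

12 bits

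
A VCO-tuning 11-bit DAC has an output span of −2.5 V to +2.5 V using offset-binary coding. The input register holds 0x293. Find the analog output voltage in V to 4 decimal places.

-0.8911 V

LSB = 5 V / 2^11 = 2.441 mV.
Code 0x293 = 659 decimal.
V_out = (−2.5) + 659 × 0.00244141 V = -0.891113 V.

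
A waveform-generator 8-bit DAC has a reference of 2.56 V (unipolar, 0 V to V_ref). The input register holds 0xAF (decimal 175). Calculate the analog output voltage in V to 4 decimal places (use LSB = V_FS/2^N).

LSB = 2.56 V / 2^8 = 10.000 mV.
Code 0xAF = 175 decimal.
V_out = 0 + 175 × 0.01 V = 1.75 V.

1.7500 V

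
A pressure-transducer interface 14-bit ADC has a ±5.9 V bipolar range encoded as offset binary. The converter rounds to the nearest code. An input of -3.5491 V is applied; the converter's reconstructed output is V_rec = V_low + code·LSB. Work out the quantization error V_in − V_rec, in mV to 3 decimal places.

0.119 mV

LSB = 11.8/2^14 = 0.720 mV.
Scaled input = 3264.1649 LSBs, so code = 3264.
Code 3264 maps back to (−5.9) + 3264×0.000720215 V = -3.5492188 V.
V_in − V_rec = 0.00011875 V = 0.119 mV.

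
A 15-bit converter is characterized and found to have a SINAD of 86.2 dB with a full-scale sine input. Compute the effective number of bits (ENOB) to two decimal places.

ENOB = (SINAD − 1.76) / 6.02 = (86.2 − 1.76)/6.02 = 14.027.

14.03 bits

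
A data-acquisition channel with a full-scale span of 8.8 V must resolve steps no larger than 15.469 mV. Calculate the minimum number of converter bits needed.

Number of steps required ≥ 8.8 V / 15.469 mV = 568.88.
Need 2^N ≥ 568.88; 2^9 = 512, 2^10 = 1024.
Minimum N = 10.

10 bits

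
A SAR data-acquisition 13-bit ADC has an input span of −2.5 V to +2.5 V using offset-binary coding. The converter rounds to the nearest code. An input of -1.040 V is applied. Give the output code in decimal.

code 2392

With 8192 levels over 5 V, one step is 0.610 mV.
(-1.040 − (−2.5)) / 0.000610352 = 2392.064 LSBs.
round(2392.064) = 2392.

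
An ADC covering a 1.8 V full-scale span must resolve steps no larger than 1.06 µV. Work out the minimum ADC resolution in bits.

Number of steps required ≥ 1.8 V / 1.06 µV = 1698113.21.
Need 2^N ≥ 1698113.21; 2^20 = 1048576, 2^21 = 2097152.
Minimum N = 21.

21 bits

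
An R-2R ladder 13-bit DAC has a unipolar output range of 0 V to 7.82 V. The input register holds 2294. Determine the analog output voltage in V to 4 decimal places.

LSB = 7.82 V / 2^13 = 0.955 mV.
V_out = 0 + 2294 × 0.00095459 V = 2.18983 V.

2.1898 V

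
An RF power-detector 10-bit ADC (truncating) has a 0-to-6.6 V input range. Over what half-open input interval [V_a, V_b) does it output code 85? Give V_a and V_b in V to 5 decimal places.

LSB = 6.6/2^10 = 6.445 mV.
V_a = V_low + 85·LSB = 0.547852 V; V_b = V_low + 86·LSB = 0.554297 V.

[0.54785 V, 0.55430 V)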